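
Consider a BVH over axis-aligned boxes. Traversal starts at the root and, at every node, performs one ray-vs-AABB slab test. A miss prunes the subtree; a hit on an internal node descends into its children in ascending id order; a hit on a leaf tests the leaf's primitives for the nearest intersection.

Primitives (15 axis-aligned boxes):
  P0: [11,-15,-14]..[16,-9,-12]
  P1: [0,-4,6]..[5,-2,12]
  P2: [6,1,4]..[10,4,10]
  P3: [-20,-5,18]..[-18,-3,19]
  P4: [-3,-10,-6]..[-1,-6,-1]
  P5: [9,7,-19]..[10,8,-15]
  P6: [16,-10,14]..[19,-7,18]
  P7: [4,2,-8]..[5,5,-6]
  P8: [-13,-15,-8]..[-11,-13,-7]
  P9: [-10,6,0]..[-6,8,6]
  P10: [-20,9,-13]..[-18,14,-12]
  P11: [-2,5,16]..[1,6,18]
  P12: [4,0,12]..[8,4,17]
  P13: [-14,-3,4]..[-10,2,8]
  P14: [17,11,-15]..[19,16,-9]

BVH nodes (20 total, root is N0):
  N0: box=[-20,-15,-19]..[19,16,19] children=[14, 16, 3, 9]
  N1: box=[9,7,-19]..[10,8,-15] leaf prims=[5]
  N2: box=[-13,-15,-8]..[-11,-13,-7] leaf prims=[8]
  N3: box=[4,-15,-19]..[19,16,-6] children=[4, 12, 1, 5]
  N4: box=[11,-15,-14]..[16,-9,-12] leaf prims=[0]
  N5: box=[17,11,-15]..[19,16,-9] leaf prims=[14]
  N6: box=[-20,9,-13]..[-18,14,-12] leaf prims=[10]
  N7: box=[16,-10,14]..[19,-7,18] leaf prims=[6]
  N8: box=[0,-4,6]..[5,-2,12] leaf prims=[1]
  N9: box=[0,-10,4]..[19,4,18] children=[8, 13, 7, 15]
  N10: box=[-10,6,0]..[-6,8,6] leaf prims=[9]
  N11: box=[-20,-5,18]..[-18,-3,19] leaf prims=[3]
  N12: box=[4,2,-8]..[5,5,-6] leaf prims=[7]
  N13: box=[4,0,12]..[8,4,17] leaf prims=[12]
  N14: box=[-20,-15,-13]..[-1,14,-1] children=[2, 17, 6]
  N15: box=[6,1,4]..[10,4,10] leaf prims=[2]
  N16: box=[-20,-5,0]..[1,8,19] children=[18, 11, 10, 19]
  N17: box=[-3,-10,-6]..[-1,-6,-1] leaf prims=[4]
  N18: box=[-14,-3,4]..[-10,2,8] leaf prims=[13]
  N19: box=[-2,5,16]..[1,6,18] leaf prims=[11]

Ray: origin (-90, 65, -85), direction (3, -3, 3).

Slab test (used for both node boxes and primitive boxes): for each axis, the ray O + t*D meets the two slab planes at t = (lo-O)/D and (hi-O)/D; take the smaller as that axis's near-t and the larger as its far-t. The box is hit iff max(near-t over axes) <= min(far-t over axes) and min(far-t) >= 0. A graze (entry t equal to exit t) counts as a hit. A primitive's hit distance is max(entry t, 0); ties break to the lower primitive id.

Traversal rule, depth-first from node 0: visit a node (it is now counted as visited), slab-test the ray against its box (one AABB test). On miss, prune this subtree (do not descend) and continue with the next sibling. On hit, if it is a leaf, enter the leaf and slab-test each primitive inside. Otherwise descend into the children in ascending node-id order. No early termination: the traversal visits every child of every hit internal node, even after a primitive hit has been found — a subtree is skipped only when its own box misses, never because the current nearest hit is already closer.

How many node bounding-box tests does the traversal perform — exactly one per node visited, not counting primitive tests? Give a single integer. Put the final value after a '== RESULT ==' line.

Traverse from the root:
N0 x:[70/3,109/3] y:[49/3,80/3] z:[22,104/3] -> hit [70/3,80/3], descend [3, 9, 14, 16]
  N3 x:[94/3,109/3] y:[49/3,80/3] z:[22,79/3] -> miss, prune
  N9 x:[30,109/3] y:[61/3,25] z:[89/3,103/3] -> miss, prune
  N14 x:[70/3,89/3] y:[17,80/3] z:[24,28] -> hit [24,80/3], descend [2, 6, 17]
    N2 x:[77/3,79/3] y:[26,80/3] z:[77/3,26] -> hit [26,26] leaf, test {P8@t=26}
    N6 x:[70/3,24] y:[17,56/3] z:[24,73/3] -> miss, prune
    N17 x:[29,89/3] y:[71/3,25] z:[79/3,28] -> miss, prune
  N16 x:[70/3,91/3] y:[19,70/3] z:[85/3,104/3] -> miss, prune

order=[0, 3, 9, 14, 2, 6, 17, 16]  |boxes|=8  |leaves|=1  hit=P8

== RESULT ==
8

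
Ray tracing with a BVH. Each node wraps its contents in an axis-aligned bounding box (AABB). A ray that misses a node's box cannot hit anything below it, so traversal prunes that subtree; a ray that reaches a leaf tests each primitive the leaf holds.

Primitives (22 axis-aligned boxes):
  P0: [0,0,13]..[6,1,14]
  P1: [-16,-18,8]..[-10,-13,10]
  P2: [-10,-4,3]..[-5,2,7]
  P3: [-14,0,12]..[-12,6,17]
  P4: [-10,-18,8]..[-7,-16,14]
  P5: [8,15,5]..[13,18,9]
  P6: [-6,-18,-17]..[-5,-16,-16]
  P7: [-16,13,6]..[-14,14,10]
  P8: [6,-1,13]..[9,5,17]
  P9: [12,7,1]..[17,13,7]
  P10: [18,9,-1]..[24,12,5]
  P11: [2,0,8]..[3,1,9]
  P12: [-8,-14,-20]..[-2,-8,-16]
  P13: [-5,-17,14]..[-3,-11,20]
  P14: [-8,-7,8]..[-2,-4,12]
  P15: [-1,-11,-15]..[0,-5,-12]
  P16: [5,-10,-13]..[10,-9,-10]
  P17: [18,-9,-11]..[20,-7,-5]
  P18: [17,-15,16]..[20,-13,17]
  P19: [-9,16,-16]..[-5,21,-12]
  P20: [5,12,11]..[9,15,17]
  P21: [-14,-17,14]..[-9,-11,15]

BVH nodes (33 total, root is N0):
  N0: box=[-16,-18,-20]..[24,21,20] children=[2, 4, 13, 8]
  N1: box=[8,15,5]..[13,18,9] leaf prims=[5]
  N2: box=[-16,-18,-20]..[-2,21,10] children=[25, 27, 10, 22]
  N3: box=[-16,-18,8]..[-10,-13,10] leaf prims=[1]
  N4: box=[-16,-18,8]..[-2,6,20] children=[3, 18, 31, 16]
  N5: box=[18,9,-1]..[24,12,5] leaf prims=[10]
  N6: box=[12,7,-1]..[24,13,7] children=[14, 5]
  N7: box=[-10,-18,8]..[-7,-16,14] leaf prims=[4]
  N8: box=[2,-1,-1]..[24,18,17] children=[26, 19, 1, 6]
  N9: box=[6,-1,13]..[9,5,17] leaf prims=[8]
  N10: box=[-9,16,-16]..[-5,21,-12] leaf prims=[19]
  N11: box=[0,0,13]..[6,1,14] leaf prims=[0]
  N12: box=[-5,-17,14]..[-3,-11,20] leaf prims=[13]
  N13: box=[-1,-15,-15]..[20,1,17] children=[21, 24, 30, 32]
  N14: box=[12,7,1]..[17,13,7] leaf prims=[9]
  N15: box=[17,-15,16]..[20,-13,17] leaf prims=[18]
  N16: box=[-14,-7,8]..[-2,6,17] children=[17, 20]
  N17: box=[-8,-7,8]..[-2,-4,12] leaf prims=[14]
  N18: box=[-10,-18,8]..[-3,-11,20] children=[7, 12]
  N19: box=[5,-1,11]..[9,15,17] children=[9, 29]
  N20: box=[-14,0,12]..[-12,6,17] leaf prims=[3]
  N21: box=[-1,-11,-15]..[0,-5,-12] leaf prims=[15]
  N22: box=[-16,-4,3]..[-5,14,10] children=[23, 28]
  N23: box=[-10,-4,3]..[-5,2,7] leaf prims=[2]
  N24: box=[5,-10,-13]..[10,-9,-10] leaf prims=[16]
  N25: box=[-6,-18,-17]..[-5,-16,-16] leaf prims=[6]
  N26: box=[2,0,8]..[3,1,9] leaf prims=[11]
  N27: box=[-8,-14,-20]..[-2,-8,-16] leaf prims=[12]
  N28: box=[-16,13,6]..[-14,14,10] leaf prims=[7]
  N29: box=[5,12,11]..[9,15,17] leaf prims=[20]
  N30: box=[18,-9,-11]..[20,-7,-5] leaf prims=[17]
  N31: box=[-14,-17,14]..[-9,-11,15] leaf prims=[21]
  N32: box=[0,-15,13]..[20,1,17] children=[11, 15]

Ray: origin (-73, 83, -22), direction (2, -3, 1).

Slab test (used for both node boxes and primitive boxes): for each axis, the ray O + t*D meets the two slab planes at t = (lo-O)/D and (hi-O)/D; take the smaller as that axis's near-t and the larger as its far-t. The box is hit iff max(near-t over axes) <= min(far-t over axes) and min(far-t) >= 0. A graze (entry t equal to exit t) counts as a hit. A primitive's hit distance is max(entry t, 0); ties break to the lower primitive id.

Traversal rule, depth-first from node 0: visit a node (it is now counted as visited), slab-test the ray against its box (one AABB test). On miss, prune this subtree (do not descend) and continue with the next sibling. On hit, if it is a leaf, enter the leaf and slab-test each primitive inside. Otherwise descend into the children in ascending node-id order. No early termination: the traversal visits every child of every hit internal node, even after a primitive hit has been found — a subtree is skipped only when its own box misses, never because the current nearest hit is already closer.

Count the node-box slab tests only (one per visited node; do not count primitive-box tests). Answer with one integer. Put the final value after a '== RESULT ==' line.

Walk:
N0 x:[57/2,97/2] y:[62/3,101/3] z:[2,42] -> hit [57/2,101/3], descend [2, 4, 8, 13]
  N2 x:[57/2,71/2] y:[62/3,101/3] z:[2,32] -> hit [57/2,32], descend [10, 22, 25, 27]
    N10 x:[32,34] y:[62/3,67/3] z:[6,10] -> miss, prune
    N22 x:[57/2,34] y:[23,29] z:[25,32] -> hit [57/2,29], descend [23, 28]
      N23 x:[63/2,34] y:[27,29] z:[25,29] -> miss, prune
      N28 x:[57/2,59/2] y:[23,70/3] z:[28,32] -> miss, prune
    N25 x:[67/2,34] y:[33,101/3] z:[5,6] -> miss, prune
    N27 x:[65/2,71/2] y:[91/3,97/3] z:[2,6] -> miss, prune
  N4 x:[57/2,71/2] y:[77/3,101/3] z:[30,42] -> hit [30,101/3], descend [3, 16, 18, 31]
    N3 x:[57/2,63/2] y:[32,101/3] z:[30,32] -> miss, prune
    N16 x:[59/2,71/2] y:[77/3,30] z:[30,39] -> hit [30,30], descend [17, 20]
      N17 x:[65/2,71/2] y:[29,30] z:[30,34] -> miss, prune
      N20 x:[59/2,61/2] y:[77/3,83/3] z:[34,39] -> miss, prune
    N18 x:[63/2,35] y:[94/3,101/3] z:[30,42] -> hit [63/2,101/3], descend [7, 12]
      N7 x:[63/2,33] y:[33,101/3] z:[30,36] -> hit [33,33] leaf, test {P4@t=33}
      N12 x:[34,35] y:[94/3,100/3] z:[36,42] -> miss, prune
    N31 x:[59/2,32] y:[94/3,100/3] z:[36,37] -> miss, prune
  N8 x:[75/2,97/2] y:[65/3,28] z:[21,39] -> miss, prune
  N13 x:[36,93/2] y:[82/3,98/3] z:[7,39] -> miss, prune

order=[0, 2, 10, 22, 23, 28, 25, 27, 4, 3, 16, 17, 20, 18, 7, 12, 31, 8, 13]  |boxes|=19  |leaves|=1  hit=P4

== RESULT ==
19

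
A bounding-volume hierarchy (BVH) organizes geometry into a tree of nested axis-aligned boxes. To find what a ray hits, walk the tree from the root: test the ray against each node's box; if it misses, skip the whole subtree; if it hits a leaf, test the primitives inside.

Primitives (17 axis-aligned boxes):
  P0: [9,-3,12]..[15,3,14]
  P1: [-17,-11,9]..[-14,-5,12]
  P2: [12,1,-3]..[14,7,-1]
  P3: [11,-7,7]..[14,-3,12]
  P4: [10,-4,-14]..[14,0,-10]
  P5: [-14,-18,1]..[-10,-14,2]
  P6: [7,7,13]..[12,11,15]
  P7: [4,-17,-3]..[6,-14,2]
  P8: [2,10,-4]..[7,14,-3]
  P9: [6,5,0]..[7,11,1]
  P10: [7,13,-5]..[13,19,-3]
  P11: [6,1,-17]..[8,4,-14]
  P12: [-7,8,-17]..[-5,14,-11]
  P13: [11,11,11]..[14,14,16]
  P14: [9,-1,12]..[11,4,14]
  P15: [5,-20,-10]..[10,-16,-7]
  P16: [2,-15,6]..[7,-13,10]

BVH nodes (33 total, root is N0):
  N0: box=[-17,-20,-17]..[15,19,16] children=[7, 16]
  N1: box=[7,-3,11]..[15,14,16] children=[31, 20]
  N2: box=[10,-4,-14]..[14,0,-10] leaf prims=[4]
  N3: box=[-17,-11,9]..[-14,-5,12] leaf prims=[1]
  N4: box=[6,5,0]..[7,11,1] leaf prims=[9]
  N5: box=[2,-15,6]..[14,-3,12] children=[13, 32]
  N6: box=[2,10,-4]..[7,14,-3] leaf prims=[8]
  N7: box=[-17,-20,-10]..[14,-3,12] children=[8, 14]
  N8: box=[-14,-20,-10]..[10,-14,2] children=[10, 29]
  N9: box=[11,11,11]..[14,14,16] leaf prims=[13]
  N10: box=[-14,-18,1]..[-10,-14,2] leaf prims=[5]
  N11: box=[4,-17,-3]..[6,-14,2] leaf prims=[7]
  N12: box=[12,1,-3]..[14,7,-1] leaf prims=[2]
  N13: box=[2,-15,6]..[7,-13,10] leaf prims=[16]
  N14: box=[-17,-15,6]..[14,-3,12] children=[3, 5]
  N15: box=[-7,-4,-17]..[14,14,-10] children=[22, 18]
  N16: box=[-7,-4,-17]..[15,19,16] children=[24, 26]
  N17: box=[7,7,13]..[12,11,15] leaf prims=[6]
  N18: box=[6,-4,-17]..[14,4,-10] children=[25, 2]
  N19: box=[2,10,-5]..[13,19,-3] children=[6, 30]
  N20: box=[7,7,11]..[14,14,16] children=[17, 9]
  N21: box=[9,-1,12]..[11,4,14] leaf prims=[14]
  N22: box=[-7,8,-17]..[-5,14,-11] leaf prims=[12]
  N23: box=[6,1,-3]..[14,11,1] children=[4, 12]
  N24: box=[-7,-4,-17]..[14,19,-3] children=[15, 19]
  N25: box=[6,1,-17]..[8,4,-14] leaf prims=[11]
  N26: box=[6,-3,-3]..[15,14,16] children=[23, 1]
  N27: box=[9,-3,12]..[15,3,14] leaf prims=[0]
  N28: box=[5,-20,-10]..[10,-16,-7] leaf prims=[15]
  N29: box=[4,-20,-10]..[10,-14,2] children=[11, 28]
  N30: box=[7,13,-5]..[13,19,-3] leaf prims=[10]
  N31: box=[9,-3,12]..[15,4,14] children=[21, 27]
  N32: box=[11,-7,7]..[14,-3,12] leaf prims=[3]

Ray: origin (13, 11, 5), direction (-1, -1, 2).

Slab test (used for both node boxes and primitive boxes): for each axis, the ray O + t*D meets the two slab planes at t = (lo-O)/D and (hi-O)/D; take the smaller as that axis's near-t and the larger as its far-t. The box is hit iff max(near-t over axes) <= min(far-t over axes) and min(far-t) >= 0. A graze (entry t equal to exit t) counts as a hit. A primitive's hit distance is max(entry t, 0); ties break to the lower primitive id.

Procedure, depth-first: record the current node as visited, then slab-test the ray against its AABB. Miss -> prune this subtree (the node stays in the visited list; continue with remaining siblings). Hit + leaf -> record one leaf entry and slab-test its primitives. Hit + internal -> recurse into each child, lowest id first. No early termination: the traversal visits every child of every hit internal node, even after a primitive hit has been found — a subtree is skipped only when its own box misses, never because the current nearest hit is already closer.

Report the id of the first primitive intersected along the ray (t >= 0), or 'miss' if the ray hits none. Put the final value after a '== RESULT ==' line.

Traverse from the root:
N0 x:[-2,30] y:[-8,31] z:[-11,11/2] -> hit [-2,11/2], descend [7, 16]
  N7 x:[-1,30] y:[14,31] z:[-15/2,7/2] -> miss, prune
  N16 x:[-2,20] y:[-8,15] z:[-11,11/2] -> hit [-2,11/2], descend [24, 26]
    N24 x:[-1,20] y:[-8,15] z:[-11,-4] -> miss, prune
    N26 x:[-2,7] y:[-3,14] z:[-4,11/2] -> hit [-2,11/2], descend [1, 23]
      N1 x:[-2,6] y:[-3,14] z:[3,11/2] -> hit [3,11/2], descend [20, 31]
        N20 x:[-1,6] y:[-3,4] z:[3,11/2] -> hit [3,4], descend [9, 17]
          N9 x:[-1,2] y:[-3,0] z:[3,11/2] -> miss, prune
          N17 x:[1,6] y:[0,4] z:[4,5] -> hit [4,4] leaf, test {P6@t=4}
        N31 x:[-2,4] y:[7,14] z:[7/2,9/2] -> miss, prune
      N23 x:[-1,7] y:[0,10] z:[-4,-2] -> miss, prune

Summary -> nodes [0, 7, 16, 24, 26, 1, 20, 9, 17, 31, 23]; box-tests=11; leaf-entries=1; first=P6

== RESULT ==
6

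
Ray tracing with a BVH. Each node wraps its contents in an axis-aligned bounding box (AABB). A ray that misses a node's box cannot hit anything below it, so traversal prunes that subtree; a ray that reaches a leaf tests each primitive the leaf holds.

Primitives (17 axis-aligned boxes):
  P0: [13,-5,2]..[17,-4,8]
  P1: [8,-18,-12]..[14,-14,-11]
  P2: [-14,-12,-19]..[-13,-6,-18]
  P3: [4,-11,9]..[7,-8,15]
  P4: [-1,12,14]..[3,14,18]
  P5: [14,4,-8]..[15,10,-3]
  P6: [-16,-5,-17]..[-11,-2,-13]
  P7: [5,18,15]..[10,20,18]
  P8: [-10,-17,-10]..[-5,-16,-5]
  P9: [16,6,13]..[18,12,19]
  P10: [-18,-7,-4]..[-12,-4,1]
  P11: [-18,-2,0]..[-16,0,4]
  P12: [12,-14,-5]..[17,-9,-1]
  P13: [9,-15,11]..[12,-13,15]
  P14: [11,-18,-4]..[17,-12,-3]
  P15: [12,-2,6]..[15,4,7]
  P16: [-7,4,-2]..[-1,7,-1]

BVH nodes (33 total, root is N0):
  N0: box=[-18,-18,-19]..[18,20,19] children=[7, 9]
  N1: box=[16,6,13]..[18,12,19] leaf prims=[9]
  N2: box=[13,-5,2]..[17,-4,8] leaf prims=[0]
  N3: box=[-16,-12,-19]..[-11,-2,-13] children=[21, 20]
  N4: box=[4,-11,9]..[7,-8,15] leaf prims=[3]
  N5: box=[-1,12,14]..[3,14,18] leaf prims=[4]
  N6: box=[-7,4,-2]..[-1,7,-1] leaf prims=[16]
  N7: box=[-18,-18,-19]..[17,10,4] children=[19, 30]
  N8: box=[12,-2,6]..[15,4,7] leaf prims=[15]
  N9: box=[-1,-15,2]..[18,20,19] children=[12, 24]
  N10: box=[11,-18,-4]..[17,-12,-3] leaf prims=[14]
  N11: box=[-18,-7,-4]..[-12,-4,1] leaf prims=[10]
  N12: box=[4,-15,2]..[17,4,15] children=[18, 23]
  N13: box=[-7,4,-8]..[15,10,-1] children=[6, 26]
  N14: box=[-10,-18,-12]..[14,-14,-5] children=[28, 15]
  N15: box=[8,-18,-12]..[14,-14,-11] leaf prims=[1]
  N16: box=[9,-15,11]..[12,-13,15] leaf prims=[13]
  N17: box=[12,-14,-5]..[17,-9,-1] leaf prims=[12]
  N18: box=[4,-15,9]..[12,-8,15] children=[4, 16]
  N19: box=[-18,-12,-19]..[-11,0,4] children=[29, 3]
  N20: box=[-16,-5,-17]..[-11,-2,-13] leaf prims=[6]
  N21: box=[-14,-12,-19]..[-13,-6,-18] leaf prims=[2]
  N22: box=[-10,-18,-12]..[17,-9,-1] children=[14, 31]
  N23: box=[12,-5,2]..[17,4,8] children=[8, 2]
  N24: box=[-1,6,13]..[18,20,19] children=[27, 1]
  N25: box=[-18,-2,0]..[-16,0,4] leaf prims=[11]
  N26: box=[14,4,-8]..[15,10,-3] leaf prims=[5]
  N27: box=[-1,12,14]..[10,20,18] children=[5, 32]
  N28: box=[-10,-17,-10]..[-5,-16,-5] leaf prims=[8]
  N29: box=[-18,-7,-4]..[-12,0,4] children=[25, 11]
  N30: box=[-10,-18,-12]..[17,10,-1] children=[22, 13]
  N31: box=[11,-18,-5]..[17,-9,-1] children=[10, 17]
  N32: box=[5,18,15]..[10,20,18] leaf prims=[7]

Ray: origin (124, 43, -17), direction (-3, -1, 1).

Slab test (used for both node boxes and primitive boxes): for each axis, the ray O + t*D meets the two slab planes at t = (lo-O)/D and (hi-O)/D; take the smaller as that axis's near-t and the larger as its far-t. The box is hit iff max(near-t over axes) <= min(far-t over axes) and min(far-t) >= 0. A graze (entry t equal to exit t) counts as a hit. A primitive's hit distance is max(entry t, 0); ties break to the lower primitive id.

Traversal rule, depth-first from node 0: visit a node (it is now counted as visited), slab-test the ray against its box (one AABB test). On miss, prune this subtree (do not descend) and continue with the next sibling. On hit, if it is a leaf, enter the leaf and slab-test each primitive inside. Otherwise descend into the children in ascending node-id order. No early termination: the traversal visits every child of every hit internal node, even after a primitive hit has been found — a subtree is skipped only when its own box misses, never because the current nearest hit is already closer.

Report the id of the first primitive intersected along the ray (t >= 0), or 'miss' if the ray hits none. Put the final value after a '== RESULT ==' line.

Traverse from the root:
N0 x:[106/3,142/3] y:[23,61] z:[-2,36] -> hit [106/3,36], descend [7, 9]
  N7 x:[107/3,142/3] y:[33,61] z:[-2,21] -> miss, prune
  N9 x:[106/3,125/3] y:[23,58] z:[19,36] -> hit [106/3,36], descend [12, 24]
    N12 x:[107/3,40] y:[39,58] z:[19,32] -> miss, prune
    N24 x:[106/3,125/3] y:[23,37] z:[30,36] -> hit [106/3,36], descend [1, 27]
      N1 x:[106/3,36] y:[31,37] z:[30,36] -> hit [106/3,36] leaf, test {P9@t=106/3}
      N27 x:[38,125/3] y:[23,31] z:[31,35] -> miss, prune

Visited [0, 7, 9, 12, 24, 1, 27]. Tests: 7 box, 1 leaf. Nearest: P9.

== RESULT ==
9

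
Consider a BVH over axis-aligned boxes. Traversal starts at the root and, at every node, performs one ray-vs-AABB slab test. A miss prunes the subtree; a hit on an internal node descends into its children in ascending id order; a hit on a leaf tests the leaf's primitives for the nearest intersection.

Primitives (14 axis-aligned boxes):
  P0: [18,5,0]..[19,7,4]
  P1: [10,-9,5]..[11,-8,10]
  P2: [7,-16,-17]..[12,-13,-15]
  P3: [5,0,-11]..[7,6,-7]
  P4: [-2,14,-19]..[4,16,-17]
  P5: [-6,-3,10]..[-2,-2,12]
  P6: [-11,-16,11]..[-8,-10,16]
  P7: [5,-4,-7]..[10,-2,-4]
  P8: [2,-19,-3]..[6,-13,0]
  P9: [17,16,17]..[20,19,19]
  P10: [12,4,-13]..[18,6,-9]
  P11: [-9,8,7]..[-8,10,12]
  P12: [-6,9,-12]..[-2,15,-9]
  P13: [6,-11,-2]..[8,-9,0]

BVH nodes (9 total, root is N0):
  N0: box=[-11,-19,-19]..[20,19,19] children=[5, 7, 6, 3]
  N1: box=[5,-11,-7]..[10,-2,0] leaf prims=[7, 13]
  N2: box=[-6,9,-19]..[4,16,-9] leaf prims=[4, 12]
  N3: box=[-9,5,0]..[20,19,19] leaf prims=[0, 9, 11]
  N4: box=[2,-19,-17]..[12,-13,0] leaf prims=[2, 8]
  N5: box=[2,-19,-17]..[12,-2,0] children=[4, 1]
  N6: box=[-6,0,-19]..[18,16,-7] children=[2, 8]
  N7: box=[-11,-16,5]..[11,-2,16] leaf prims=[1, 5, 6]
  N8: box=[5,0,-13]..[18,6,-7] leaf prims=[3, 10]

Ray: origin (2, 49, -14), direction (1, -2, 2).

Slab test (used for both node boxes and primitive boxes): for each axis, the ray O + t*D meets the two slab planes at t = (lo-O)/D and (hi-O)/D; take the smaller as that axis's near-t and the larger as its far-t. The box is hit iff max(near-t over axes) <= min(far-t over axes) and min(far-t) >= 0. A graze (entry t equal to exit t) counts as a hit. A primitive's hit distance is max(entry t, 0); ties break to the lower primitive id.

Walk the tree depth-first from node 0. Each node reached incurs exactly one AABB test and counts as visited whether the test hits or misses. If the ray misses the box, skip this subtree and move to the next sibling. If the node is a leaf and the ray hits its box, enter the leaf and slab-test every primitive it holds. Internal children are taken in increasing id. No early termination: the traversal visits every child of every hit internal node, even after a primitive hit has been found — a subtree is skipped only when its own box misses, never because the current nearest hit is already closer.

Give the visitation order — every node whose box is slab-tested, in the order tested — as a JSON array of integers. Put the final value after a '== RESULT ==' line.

Walk:
N0 x:[-13,18] y:[15,34] z:[-5/2,33/2] -> hit [15,33/2], descend [3, 5, 6, 7]
  N3 x:[-11,18] y:[15,22] z:[7,33/2] -> hit [15,33/2] leaf, test {P0(miss), P9@t=31/2, P11(miss)}
  N5 x:[0,10] y:[51/2,34] z:[-3/2,7] -> miss, prune
  N6 x:[-8,16] y:[33/2,49/2] z:[-5/2,7/2] -> miss, prune
  N7 x:[-13,9] y:[51/2,65/2] z:[19/2,15] -> miss, prune

order=[0, 3, 5, 6, 7]  |boxes|=5  |leaves|=1  hit=P9

== RESULT ==
[0, 3, 5, 6, 7]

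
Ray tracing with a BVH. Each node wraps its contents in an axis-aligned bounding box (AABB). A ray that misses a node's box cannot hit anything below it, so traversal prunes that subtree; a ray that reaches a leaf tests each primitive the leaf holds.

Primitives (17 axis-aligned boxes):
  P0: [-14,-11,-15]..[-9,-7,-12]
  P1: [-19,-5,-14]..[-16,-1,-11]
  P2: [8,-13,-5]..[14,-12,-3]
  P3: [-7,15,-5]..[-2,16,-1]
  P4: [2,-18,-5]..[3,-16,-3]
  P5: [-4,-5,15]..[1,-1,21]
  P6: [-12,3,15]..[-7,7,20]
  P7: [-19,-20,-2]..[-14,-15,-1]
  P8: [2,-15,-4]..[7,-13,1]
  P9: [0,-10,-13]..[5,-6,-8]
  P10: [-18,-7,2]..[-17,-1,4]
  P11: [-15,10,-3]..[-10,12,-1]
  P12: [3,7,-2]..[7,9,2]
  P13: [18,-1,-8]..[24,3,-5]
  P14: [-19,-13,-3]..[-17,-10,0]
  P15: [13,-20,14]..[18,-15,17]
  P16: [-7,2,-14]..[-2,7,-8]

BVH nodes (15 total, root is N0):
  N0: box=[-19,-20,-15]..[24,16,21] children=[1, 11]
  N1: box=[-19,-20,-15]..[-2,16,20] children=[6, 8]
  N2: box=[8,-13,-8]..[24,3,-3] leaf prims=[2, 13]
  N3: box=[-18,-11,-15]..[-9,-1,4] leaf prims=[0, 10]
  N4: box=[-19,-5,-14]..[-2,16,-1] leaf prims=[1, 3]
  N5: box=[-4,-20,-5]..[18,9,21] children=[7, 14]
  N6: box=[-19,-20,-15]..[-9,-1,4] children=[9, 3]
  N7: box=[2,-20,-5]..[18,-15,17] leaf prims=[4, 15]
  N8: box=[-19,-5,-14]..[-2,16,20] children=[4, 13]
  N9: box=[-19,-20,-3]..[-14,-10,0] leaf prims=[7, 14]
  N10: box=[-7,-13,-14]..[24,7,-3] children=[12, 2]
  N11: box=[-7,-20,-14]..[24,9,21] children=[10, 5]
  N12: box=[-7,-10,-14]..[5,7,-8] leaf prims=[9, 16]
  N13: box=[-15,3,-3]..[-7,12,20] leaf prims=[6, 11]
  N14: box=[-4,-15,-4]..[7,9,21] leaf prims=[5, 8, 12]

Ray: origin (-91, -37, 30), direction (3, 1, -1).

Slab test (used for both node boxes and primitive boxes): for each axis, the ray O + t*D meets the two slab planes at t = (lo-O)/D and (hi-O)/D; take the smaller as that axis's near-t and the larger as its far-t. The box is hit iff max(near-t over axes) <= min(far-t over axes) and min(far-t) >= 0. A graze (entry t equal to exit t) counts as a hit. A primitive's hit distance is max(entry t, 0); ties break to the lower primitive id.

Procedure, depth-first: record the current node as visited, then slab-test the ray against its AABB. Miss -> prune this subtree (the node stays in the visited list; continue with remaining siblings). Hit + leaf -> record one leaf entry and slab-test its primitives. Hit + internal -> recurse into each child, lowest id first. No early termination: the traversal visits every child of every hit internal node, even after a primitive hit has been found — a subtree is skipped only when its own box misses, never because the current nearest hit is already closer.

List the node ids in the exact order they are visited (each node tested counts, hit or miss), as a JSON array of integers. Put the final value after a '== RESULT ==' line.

Traverse from the root:
N0 x:[24,115/3] y:[17,53] z:[9,45] -> hit [24,115/3], descend [1, 11]
  N1 x:[24,89/3] y:[17,53] z:[10,45] -> hit [24,89/3], descend [6, 8]
    N6 x:[24,82/3] y:[17,36] z:[26,45] -> hit [26,82/3], descend [3, 9]
      N3 x:[73/3,82/3] y:[26,36] z:[26,45] -> hit [26,82/3] leaf, test {P0(miss), P10(miss)}
      N9 x:[24,77/3] y:[17,27] z:[30,33] -> miss, prune
    N8 x:[24,89/3] y:[32,53] z:[10,44] -> miss, prune
  N11 x:[28,115/3] y:[17,46] z:[9,44] -> hit [28,115/3], descend [5, 10]
    N5 x:[29,109/3] y:[17,46] z:[9,35] -> hit [29,35], descend [7, 14]
      N7 x:[31,109/3] y:[17,22] z:[13,35] -> miss, prune
      N14 x:[29,98/3] y:[22,46] z:[9,34] -> hit [29,98/3] leaf, test {P5(miss), P8(miss), P12(miss)}
    N10 x:[28,115/3] y:[24,44] z:[33,44] -> hit [33,115/3], descend [2, 12]
      N2 x:[33,115/3] y:[24,40] z:[33,38] -> hit [33,38] leaf, test {P2(miss), P13@t=109/3}
      N12 x:[28,32] y:[27,44] z:[38,44] -> miss, prune

Visited [0, 1, 6, 3, 9, 8, 11, 5, 7, 14, 10, 2, 12]. Tests: 13 box, 3 leaf. Nearest: P13.

== RESULT ==
[0, 1, 6, 3, 9, 8, 11, 5, 7, 14, 10, 2, 12]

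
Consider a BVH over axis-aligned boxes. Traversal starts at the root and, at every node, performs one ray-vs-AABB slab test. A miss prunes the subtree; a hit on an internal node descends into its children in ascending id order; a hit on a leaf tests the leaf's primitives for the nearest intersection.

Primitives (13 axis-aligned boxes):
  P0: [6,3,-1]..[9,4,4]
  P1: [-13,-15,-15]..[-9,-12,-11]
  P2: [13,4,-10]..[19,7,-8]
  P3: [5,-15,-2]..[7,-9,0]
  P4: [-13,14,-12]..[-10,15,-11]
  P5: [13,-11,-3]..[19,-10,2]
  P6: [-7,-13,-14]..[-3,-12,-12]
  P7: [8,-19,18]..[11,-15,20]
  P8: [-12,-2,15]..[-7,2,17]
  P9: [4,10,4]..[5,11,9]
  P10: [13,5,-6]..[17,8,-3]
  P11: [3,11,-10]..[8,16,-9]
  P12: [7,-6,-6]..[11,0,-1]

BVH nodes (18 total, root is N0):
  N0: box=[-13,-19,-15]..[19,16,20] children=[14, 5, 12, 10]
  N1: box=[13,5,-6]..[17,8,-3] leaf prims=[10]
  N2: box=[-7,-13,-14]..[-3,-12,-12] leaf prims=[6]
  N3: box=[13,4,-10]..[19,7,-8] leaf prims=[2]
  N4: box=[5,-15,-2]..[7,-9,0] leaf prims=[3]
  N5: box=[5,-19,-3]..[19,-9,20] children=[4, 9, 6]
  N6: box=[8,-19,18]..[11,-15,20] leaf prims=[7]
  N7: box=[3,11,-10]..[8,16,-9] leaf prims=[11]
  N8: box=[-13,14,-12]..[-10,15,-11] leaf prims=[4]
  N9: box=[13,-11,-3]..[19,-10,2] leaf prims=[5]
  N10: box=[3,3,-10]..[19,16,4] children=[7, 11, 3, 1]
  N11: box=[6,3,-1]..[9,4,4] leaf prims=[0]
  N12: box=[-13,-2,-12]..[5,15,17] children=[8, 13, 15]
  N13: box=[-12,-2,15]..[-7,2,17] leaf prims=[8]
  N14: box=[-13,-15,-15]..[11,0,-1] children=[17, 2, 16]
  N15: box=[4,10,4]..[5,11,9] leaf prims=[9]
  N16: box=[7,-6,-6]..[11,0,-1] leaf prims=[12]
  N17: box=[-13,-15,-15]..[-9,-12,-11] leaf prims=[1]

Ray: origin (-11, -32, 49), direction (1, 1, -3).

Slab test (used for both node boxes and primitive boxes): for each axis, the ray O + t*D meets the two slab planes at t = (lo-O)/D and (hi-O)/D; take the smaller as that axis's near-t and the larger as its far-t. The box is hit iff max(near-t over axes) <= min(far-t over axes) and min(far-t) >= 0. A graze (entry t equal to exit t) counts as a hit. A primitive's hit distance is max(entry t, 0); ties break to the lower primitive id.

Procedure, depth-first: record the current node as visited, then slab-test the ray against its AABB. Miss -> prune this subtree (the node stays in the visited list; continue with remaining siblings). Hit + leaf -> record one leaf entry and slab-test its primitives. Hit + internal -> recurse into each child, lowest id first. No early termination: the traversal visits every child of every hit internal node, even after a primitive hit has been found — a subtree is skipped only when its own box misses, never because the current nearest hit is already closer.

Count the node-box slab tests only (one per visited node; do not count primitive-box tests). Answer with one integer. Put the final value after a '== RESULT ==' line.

Traverse from the root:
N0 x:[-2,30] y:[13,48] z:[29/3,64/3] -> hit [13,64/3], descend [5, 10, 12, 14]
  N5 x:[16,30] y:[13,23] z:[29/3,52/3] -> hit [16,52/3], descend [4, 6, 9]
    N4 x:[16,18] y:[17,23] z:[49/3,17] -> hit [17,17] leaf, test {P3@t=17}
    N6 x:[19,22] y:[13,17] z:[29/3,31/3] -> miss, prune
    N9 x:[24,30] y:[21,22] z:[47/3,52/3] -> miss, prune
  N10 x:[14,30] y:[35,48] z:[15,59/3] -> miss, prune
  N12 x:[-2,16] y:[30,47] z:[32/3,61/3] -> miss, prune
  N14 x:[-2,22] y:[17,32] z:[50/3,64/3] -> hit [17,64/3], descend [2, 16, 17]
    N2 x:[4,8] y:[19,20] z:[61/3,21] -> miss, prune
    N16 x:[18,22] y:[26,32] z:[50/3,55/3] -> miss, prune
    N17 x:[-2,2] y:[17,20] z:[20,64/3] -> miss, prune

order=[0, 5, 4, 6, 9, 10, 12, 14, 2, 16, 17]  |boxes|=11  |leaves|=1  hit=P3

== RESULT ==
11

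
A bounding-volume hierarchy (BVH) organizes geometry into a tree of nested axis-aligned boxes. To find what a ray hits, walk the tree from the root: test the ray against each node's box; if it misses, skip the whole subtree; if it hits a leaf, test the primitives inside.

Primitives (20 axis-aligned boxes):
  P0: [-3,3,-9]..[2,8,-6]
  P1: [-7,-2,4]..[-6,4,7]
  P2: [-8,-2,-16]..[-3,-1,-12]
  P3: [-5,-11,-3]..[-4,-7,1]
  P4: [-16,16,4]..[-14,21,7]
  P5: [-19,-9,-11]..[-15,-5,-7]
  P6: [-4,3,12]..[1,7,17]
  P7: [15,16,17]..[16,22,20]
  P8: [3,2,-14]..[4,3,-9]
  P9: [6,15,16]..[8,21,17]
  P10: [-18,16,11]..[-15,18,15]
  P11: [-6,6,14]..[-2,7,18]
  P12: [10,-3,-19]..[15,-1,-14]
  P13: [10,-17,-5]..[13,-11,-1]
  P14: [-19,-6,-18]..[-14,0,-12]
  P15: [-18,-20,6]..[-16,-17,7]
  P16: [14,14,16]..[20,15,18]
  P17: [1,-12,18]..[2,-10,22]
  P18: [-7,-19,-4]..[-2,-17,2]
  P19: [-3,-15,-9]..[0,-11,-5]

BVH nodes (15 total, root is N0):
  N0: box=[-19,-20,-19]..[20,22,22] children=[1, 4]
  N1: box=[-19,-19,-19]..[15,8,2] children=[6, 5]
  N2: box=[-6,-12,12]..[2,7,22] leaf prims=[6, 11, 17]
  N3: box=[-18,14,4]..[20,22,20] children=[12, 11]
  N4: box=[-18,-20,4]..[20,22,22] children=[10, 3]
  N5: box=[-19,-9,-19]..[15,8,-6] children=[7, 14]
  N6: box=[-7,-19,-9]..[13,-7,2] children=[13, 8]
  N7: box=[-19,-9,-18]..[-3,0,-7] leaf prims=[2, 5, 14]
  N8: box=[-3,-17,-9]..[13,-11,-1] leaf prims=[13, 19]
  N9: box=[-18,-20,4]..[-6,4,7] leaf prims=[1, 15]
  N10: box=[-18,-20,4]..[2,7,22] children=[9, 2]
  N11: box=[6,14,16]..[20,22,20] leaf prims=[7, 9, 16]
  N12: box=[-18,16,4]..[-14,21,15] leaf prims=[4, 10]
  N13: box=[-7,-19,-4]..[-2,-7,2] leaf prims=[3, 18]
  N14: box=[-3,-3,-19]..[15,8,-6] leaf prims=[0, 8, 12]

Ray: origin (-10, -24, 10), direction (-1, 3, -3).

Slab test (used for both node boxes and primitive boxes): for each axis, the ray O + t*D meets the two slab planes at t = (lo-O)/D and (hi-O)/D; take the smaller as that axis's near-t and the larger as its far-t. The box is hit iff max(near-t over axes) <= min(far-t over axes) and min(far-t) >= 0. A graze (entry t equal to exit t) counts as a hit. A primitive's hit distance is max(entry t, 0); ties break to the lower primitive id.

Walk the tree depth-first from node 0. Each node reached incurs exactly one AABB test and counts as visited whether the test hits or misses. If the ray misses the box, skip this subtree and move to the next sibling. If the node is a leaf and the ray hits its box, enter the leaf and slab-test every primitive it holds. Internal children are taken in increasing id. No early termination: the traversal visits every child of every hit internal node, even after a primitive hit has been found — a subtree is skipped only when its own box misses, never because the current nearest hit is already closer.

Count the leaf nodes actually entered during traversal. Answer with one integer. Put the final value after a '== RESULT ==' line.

Traverse from the root:
N0 x:[-30,9] y:[4/3,46/3] z:[-4,29/3] -> hit [4/3,9], descend [1, 4]
  N1 x:[-25,9] y:[5/3,32/3] z:[8/3,29/3] -> hit [8/3,9], descend [5, 6]
    N5 x:[-25,9] y:[5,32/3] z:[16/3,29/3] -> hit [16/3,9], descend [7, 14]
      N7 x:[-7,9] y:[5,8] z:[17/3,28/3] -> hit [17/3,8] leaf, test {P2(miss), P5@t=17/3, P14@t=22/3}
      N14 x:[-25,-7] y:[7,32/3] z:[16/3,29/3] -> miss, prune
    N6 x:[-23,-3] y:[5/3,17/3] z:[8/3,19/3] -> miss, prune
  N4 x:[-30,8] y:[4/3,46/3] z:[-4,2] -> hit [4/3,2], descend [3, 10]
    N3 x:[-30,8] y:[38/3,46/3] z:[-10/3,2] -> miss, prune
    N10 x:[-12,8] y:[4/3,31/3] z:[-4,2] -> hit [4/3,2], descend [2, 9]
      N2 x:[-12,-4] y:[4,31/3] z:[-4,-2/3] -> miss, prune
      N9 x:[-4,8] y:[4/3,28/3] z:[1,2] -> hit [4/3,2] leaf, test {P1(miss), P15(miss)}

11 AABB tests over nodes [0, 1, 5, 7, 14, 6, 4, 3, 10, 2, 9]; 2 leaves entered; closest P5.

== RESULT ==
2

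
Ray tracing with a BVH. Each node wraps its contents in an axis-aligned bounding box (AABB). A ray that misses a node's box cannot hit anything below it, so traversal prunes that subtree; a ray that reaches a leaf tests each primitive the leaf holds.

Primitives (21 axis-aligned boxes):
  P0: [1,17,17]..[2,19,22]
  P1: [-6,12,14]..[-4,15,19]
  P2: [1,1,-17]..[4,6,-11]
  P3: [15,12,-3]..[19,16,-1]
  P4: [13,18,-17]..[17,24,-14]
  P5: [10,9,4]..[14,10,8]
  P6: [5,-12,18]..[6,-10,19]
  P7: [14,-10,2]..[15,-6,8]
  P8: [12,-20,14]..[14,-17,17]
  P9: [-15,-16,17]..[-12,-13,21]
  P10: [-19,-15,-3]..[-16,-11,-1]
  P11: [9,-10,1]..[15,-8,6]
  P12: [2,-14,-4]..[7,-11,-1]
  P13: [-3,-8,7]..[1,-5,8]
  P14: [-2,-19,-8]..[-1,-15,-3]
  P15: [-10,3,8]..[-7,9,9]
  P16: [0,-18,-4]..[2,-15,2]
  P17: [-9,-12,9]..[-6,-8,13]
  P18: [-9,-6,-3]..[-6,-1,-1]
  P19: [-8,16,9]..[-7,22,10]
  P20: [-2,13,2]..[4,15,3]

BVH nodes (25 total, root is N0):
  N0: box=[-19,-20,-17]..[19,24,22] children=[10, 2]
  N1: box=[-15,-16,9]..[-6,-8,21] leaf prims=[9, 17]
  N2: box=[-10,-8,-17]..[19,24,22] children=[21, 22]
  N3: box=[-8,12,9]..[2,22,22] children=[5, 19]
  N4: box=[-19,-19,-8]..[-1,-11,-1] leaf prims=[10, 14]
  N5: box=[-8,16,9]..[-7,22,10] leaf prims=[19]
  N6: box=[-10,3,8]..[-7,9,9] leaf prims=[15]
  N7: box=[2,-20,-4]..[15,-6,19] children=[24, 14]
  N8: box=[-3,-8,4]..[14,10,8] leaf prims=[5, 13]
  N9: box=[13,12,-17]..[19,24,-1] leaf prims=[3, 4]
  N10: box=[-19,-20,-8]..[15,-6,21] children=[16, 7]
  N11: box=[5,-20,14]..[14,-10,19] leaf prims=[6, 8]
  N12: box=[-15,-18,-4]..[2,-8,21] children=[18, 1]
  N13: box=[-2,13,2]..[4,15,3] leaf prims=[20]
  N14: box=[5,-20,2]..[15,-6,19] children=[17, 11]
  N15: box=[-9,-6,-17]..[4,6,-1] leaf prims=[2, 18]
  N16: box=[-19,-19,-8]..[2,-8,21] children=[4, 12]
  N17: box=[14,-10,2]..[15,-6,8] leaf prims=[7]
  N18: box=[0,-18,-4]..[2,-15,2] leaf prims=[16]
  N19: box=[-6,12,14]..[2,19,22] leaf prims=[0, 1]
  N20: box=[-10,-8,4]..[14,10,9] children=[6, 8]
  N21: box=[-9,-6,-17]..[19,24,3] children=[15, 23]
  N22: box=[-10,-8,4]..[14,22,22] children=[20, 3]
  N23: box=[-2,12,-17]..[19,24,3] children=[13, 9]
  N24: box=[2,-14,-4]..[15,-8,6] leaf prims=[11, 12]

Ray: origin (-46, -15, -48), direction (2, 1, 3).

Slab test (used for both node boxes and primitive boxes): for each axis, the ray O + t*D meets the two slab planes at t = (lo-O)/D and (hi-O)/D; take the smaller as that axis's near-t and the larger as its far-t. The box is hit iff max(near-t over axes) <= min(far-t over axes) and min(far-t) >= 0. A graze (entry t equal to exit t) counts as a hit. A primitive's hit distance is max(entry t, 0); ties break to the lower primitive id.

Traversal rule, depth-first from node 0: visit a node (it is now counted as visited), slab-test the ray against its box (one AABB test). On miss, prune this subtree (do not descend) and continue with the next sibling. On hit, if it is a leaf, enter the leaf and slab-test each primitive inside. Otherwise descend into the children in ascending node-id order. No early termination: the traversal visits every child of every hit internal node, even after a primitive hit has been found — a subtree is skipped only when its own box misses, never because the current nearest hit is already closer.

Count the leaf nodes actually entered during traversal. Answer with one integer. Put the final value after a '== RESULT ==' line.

Walk:
N0 x:[27/2,65/2] y:[-5,39] z:[31/3,70/3] -> hit [27/2,70/3], descend [2, 10]
  N2 x:[18,65/2] y:[7,39] z:[31/3,70/3] -> hit [18,70/3], descend [21, 22]
    N21 x:[37/2,65/2] y:[9,39] z:[31/3,17] -> miss, prune
    N22 x:[18,30] y:[7,37] z:[52/3,70/3] -> hit [18,70/3], descend [3, 20]
      N3 x:[19,24] y:[27,37] z:[19,70/3] -> miss, prune
      N20 x:[18,30] y:[7,25] z:[52/3,19] -> hit [18,19], descend [6, 8]
        N6 x:[18,39/2] y:[18,24] z:[56/3,19] -> hit [56/3,19] leaf, test {P15@t=56/3}
        N8 x:[43/2,30] y:[7,25] z:[52/3,56/3] -> miss, prune
  N10 x:[27/2,61/2] y:[-5,9] z:[40/3,23] -> miss, prune

order=[0, 2, 21, 22, 3, 20, 6, 8, 10]  |boxes|=9  |leaves|=1  hit=P15

== RESULT ==
1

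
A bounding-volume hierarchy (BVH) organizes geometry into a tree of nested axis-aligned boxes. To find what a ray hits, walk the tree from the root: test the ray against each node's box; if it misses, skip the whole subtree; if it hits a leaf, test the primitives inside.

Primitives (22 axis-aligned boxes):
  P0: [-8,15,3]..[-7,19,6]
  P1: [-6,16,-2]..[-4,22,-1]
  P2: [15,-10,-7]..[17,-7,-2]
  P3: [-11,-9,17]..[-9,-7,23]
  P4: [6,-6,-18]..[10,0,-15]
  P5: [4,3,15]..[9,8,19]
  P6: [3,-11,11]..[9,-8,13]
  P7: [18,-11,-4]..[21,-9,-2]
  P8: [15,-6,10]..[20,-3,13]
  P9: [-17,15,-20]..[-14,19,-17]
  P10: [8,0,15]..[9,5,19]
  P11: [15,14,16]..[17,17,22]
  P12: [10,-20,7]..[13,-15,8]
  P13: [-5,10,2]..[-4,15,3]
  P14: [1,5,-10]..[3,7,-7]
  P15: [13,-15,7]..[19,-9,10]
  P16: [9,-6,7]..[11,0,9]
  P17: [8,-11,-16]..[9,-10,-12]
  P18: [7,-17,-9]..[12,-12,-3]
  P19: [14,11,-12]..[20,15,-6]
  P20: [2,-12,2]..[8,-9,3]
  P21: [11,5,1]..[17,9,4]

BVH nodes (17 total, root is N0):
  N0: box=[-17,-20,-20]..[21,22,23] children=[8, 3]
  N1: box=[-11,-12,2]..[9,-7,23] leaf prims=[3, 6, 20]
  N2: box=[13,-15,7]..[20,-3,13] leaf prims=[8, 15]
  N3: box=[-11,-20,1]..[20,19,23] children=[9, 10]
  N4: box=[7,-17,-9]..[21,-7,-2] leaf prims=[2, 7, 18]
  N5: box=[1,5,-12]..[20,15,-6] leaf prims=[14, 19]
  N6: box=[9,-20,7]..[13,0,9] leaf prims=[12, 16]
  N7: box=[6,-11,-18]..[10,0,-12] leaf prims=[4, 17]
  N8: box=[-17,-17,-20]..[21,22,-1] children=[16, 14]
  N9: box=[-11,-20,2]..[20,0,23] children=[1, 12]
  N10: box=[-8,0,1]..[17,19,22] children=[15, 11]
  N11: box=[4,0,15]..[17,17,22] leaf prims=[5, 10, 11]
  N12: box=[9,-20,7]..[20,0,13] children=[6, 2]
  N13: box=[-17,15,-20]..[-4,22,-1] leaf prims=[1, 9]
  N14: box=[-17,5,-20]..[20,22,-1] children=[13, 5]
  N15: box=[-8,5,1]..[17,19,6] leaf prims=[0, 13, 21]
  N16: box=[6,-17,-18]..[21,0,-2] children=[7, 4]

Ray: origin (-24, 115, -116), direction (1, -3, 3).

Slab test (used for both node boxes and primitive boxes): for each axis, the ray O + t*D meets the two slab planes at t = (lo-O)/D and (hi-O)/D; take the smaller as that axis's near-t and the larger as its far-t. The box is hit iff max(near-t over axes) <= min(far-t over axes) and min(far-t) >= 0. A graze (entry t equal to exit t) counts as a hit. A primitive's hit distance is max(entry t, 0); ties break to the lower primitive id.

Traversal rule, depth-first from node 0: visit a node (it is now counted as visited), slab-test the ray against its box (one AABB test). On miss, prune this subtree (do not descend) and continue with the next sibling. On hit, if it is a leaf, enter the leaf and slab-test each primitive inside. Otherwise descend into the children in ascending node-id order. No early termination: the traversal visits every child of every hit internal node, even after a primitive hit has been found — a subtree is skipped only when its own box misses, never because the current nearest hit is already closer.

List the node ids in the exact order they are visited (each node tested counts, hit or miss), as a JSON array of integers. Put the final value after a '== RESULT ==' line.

Trace the traversal:
N0 x:[7,45] y:[31,45] z:[32,139/3] -> hit [32,45], descend [3, 8]
  N3 x:[13,44] y:[32,45] z:[39,139/3] -> hit [39,44], descend [9, 10]
    N9 x:[13,44] y:[115/3,45] z:[118/3,139/3] -> hit [118/3,44], descend [1, 12]
      N1 x:[13,33] y:[122/3,127/3] z:[118/3,139/3] -> miss, prune
      N12 x:[33,44] y:[115/3,45] z:[41,43] -> hit [41,43], descend [2, 6]
        N2 x:[37,44] y:[118/3,130/3] z:[41,43] -> hit [41,43] leaf, test {P8(miss), P15@t=124/3}
        N6 x:[33,37] y:[115/3,45] z:[41,125/3] -> miss, prune
    N10 x:[16,41] y:[32,115/3] z:[39,46] -> miss, prune
  N8 x:[7,45] y:[31,44] z:[32,115/3] -> hit [32,115/3], descend [14, 16]
    N14 x:[7,44] y:[31,110/3] z:[32,115/3] -> hit [32,110/3], descend [5, 13]
      N5 x:[25,44] y:[100/3,110/3] z:[104/3,110/3] -> hit [104/3,110/3] leaf, test {P14(miss), P19(miss)}
      N13 x:[7,20] y:[31,100/3] z:[32,115/3] -> miss, prune
    N16 x:[30,45] y:[115/3,44] z:[98/3,38] -> miss, prune

13 AABB tests over nodes [0, 3, 9, 1, 12, 2, 6, 10, 8, 14, 5, 13, 16]; 2 leaves entered; closest P15.

== RESULT ==
[0, 3, 9, 1, 12, 2, 6, 10, 8, 14, 5, 13, 16]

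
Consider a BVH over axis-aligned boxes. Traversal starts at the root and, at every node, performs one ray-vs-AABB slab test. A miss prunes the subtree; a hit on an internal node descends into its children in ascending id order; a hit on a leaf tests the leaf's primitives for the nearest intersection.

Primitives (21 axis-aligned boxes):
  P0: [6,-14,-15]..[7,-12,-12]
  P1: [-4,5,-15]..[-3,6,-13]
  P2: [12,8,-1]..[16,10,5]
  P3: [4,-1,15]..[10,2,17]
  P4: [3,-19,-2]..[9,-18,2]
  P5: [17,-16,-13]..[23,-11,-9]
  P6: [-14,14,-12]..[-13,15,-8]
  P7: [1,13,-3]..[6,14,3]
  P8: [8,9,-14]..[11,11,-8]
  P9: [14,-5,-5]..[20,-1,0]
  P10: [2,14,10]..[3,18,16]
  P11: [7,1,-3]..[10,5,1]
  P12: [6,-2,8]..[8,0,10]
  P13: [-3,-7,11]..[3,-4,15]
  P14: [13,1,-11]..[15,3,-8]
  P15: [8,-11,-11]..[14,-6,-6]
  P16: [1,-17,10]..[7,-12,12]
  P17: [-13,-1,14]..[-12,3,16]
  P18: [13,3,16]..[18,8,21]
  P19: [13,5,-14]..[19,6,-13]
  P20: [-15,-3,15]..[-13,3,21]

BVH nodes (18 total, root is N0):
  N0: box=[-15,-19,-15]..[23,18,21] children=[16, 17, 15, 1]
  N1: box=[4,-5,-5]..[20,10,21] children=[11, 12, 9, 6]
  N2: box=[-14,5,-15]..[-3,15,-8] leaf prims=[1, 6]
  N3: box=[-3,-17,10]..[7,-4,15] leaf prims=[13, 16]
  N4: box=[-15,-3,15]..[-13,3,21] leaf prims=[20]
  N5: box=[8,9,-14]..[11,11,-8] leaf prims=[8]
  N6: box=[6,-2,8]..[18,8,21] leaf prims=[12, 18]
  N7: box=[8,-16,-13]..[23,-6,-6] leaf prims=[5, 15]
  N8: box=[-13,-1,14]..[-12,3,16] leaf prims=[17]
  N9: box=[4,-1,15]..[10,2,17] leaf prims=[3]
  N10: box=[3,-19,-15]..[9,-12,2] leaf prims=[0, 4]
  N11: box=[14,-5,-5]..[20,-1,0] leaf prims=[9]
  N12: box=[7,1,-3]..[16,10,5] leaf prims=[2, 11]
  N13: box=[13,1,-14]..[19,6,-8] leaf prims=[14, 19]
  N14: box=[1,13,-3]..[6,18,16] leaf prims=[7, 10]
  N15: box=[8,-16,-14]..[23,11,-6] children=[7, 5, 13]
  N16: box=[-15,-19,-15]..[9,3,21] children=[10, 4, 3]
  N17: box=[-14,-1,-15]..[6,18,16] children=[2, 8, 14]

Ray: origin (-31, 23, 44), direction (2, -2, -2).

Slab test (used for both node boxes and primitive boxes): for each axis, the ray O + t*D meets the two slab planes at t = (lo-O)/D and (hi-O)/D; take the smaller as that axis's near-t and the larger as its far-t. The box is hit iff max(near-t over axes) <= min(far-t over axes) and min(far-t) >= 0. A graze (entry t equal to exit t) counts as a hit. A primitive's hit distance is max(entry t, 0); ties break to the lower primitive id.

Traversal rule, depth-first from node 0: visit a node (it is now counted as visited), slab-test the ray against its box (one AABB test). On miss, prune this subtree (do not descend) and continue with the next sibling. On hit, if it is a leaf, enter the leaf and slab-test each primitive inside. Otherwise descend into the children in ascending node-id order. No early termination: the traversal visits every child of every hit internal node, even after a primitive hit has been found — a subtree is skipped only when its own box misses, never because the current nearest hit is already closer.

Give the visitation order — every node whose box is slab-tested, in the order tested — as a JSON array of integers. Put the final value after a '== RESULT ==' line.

Walk:
N0 x:[8,27] y:[5/2,21] z:[23/2,59/2] -> hit [23/2,21], descend [1, 15, 16, 17]
  N1 x:[35/2,51/2] y:[13/2,14] z:[23/2,49/2] -> miss, prune
  N15 x:[39/2,27] y:[6,39/2] z:[25,29] -> miss, prune
  N16 x:[8,20] y:[10,21] z:[23/2,59/2] -> hit [23/2,20], descend [3, 4, 10]
    N3 x:[14,19] y:[27/2,20] z:[29/2,17] -> hit [29/2,17] leaf, test {P13@t=29/2, P16(miss)}
    N4 x:[8,9] y:[10,13] z:[23/2,29/2] -> miss, prune
    N10 x:[17,20] y:[35/2,21] z:[21,59/2] -> miss, prune
  N17 x:[17/2,37/2] y:[5/2,12] z:[14,59/2] -> miss, prune

8 AABB tests over nodes [0, 1, 15, 16, 3, 4, 10, 17]; 1 leaf entered; closest P13.

== RESULT ==
[0, 1, 15, 16, 3, 4, 10, 17]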